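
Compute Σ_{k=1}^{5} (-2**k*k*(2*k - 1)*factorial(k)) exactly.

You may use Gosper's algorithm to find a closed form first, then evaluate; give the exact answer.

The ratio is (k + 1)**2*(4*k + 2)/(k*(2*k - 1)).
Take A(k)=2*k + 2, B(k)=1, C(k)=k**2 - k/2.
Solve (2*k + 2)·f(k+1) − (1)·f(k) = k**2 - k/2.
Bound: deg f ≤ 1.
Match coefficients ⇒ f(k) = (k - 2)/2.
So s_k = (B(k−1)f/C)·t_k = ((k - 2)/(k*(2*k - 1)))·t_k = -2**k*(k - 2)*factorial(k).
Δs = -2**k*k*(2*k - 1)*factorial(k), as required.
Evaluate s at k=6 and k=1: -184320 and 2; difference -184322.

Σ = -184322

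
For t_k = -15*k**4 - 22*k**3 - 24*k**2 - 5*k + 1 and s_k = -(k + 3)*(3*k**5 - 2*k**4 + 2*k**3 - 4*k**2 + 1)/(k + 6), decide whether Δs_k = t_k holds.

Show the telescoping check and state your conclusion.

s_(k+1) = k*(-3*k**5 - 25*k**4 - 76*k**3 - 116*k**2 - 85*k - 20)/(k + 7)
s_(k+1) − s_k = (-15*k**6 - 181*k**5 - 598*k**4 - 779*k**3 - 613*k**2 - 110*k + 21)/(k**2 + 13*k + 42)
(s_(k+1) − s_k) − t_k = 3*(12*k**5 + 114*k**4 + 154*k**3 + 153*k**2 + 29*k - 7)/(k**2 + 13*k + 42)

Invalid: residual 3*(12*k**5 + 114*k**4 + 154*k**3 + 153*k**2 + 29*k - 7)/(k**2 + 13*k + 42) ≠ 0.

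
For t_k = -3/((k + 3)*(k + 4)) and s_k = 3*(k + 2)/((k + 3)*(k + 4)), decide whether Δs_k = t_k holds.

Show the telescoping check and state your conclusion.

Invalid: residual 12/(k**3 + 12*k**2 + 47*k + 60) ≠ 0.

s_(k+1) = 3*(k + 3)/((k + 4)*(k + 5))
s_(k+1) − s_k = 3*(-k - 1)/(k**3 + 12*k**2 + 47*k + 60)
(s_(k+1) − s_k) − t_k = 12/(k**3 + 12*k**2 + 47*k + 60)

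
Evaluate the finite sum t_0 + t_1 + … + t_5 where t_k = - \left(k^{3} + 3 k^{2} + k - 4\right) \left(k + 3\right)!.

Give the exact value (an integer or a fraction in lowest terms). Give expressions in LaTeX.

Compute t_(k+1)/t_k: get (k + 4)*(k + (k + 1)**3 + 3*(k + 1)**2 - 3)/(k**3 + 3*k**2 + k - 4).
Take A(k)=k + 4, B(k)=1, C(k)=k**3 + 3*k**2 + k - 4.
Set up (k + 4)·f(k+1) − (1)·f(k) − (k**3 + 3*k**2 + k - 4) = 0.
d = 2 from the (1,0,3) case.
Solving with deg f ≤ 2: f(k) = k*(k - 2).
Certificate R = B(k−1)f/C = k*(k - 2)/(k**3 + 3*k**2 + k - 4) gives s_k = -k*(k - 2)*factorial(k + 3).
Δs = -(k**3 + 3*k**2 + k - 4)*factorial(k + 3), as required.
Σ_(k=0)^(5) t_k = s_(6) − s_(0) = -8709120 − (0) = -8709120.

Σ = -8709120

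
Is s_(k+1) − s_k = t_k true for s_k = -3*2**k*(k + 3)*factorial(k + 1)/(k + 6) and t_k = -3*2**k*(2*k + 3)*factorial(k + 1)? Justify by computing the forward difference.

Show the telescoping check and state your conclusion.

Invalid: residual 9*2**k*(2*k**2 + 15*k + 17)*factorial(k + 1)/((k + 6)*(k + 7)) ≠ 0.

s_(k+1) = -6*2**k*(k + 4)*factorial(k + 2)/(k + 7)
s_(k+1) − s_k = -3*2**k*(2*k**3 + 23*k**2 + 78*k + 75)*factorial(k + 1)/((k + 6)*(k + 7))
(s_(k+1) − s_k) − t_k = 9*2**k*(2*k**2 + 15*k + 17)*factorial(k + 1)/((k + 6)*(k + 7))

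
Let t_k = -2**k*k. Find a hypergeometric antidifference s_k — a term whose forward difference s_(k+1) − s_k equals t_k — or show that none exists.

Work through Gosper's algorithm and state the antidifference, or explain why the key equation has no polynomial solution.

The ratio is 2 + 2/k.
Normal form (A,B,C) = (2, 1, k).
Key eq: (2)·f(k+1) = (1)·f(k) + (k).
Bound: deg f ≤ 1.
Coefficient equations give f(k) = k - 2.
So s_k = (B(k−1)f/C)·t_k = ((k - 2)/k)·t_k = 2**k*(2 - k).
s_(k+1) − s_k = -2**k*k = t_k.

s_k = 2**k*(2 - k)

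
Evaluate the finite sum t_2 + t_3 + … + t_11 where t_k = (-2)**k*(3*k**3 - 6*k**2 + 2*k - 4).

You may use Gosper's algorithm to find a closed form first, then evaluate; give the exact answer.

Compute t_(k+1)/t_k: get 2*(-3*k**3 - 3*k**2 + k + 5)/(3*k**3 - 6*k**2 + 2*k - 4).
Take A(k)=-2, B(k)=1, C(k)=k**3 - 2*k**2 + 2*k/3 - 4/3.
f must satisfy (-2)·f(k+1) − (1)·f(k) = k**3 - 2*k**2 + 2*k/3 - 4/3.
Bound: deg f ≤ 3.
Coefficient equations give f(k) = -(k**3 - 4*k**2 + 4*k - 2)/3.
R(k) = B(k−1)·f(k)/C(k) = -(k**3 - 4*k**2 + 4*k - 2)/((k - 2)*(3*k**2 + 2)); s_k = R·t_k = (-2)**k*(-k**3 + 4*k**2 - 4*k + 2).
s_(k+1) − s_k = (-2)**k*(3*k**3 - 6*k**2 + 2*k - 4) = t_k.
Evaluate s at k=12 and k=2: -4907008 and 8; difference -4907016.

Σ = -4907016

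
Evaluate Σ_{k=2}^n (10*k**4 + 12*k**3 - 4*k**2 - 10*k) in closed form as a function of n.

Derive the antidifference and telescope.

r(k) = (5*k**4 + 26*k**3 + 46*k**2 + 29*k + 4)/(k*(5*k**3 + 6*k**2 - 2*k - 5)) after simplifying.
Gosper form: A/B · C(k+1)/C(k) with A=1, B=1, C=k**4 + 6*k**3/5 - 2*k**2/5 - k.
f must satisfy (1)·f(k+1) − (1)·f(k) = k**4 + 6*k**3/5 - 2*k**2/5 - k.
Degrees (0,0,4) ⇒ d ≤ 5.
Solve for f: f(k) = k*(k - 1)*(k**3 - 2*k - 2)/5 (degree 5 ≤ 5).
Certificate R = B(k−1)f/C = (k - 1)*(k**3 - 2*k - 2)/(5*k**3 + 6*k**2 - 2*k - 5) gives s_k = 2*k*(k**4 - k**3 - 2*k**2 + 2).
Check: Δs_k = 2*k*(5*k**3 + 6*k**2 - 2*k - 5). ✓
s_(n+1) = 2*n*(n**4 + 4*n**3 + 4*n**2 - 2*n - 3) and s_(2) = 8, so S(n) = 2*n**5 + 8*n**4 + 8*n**3 - 4*n**2 - 6*n - 8.

S(n) = 2*n**5 + 8*n**4 + 8*n**3 - 4*n**2 - 6*n - 8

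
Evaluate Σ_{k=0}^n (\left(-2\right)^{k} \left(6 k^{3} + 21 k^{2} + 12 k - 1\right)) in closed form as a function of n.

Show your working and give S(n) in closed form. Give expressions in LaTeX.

t_(k+1)/t_k = 2*(-6*k**3 - 39*k**2 - 72*k - 38)/(6*k**3 + 21*k**2 + 12*k - 1).
Take A(k)=-2, B(k)=1, C(k)=k**3 + 7*k**2/2 + 2*k - 1/6.
Solve (-2)·f(k+1) − (1)·f(k) = k**3 + 7*k**2/2 + 2*k - 1/6.
Bound: deg f ≤ 3.
Solve for f: f(k) = -(k - 1)*(2*k**2 + 5*k + 1)/6 (degree 3 ≤ 3).
Get s_k = R·t_k = (-2)**k*(-2*k**3 - 3*k**2 + 4*k + 1) with R(k) = B(k−1)f(k)/C(k) = -(k - 1)*(2*k**2 + 5*k + 1)/(6*k**3 + 21*k**2 + 12*k - 1).
Check: Δs_k = (-2)**k*(6*k**3 + 21*k**2 + 12*k - 1). ✓
Σ_(k=0)^n t_k = s_(n+1) − s_(0) = (2*(-2)**n*n*(2*n**2 + 9*n + 8)) − (1), i.e. 4*(-2)**n*n**3 + 18*(-2)**n*n**2 + 16*(-2)**n*n - 1.

S(n) = 4 \left(-2\right)^{n} n^{3} + 18 \left(-2\right)^{n} n^{2} + 16 \left(-2\right)^{n} n - 1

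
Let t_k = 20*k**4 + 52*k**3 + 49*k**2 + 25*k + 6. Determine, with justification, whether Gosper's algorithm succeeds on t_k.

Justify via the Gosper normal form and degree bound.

r(k) = (20*k**4 + 132*k**3 + 325*k**2 + 359*k + 152)/(20*k**4 + 52*k**3 + 49*k**2 + 25*k + 6) after simplifying.
Take A(k)=1, B(k)=1, C(k)=k**4 + 13*k**3/5 + 49*k**2/20 + 5*k/4 + 3/10.
f must satisfy (1)·f(k+1) − (1)·f(k) = k**4 + 13*k**3/5 + 49*k**2/20 + 5*k/4 + 3/10.
From deg A=0, deg B=0, deg C=4: d=5.
Solve for f: f(k) = k*(4*k**4 + 3*k**3 - 3*k**2 + k + 1)/20 (degree 5 ≤ 5).
Get s_k = R·t_k = k*(4*k**4 + 3*k**3 - 3*k**2 + k + 1) with R(k) = B(k−1)f(k)/C(k) = k*(4*k**4 + 3*k**3 - 3*k**2 + k + 1)/((5*k + 3)*(4*k**3 + 8*k**2 + 5*k + 2)).
Verify: 20*k**4 + 52*k**3 + 49*k**2 + 25*k + 6 matches t_k.

Yes. s_k = k*(4*k**4 + 3*k**3 - 3*k**2 + k + 1).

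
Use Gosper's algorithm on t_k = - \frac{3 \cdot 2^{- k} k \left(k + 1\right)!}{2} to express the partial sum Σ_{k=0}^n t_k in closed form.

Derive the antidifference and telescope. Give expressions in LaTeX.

S(n) = 3 - \frac{3 \cdot 2^{- n} \left(n + 2\right)!}{2}

Compute t_(k+1)/t_k: get (k + 1)*(k + 2)/(2*k).
Factor: A=k/2 + 1; B=1; C=k.
f must satisfy (k/2 + 1)·f(k+1) − (1)·f(k) = k.
d = 0 from the (1,0,1) case.
Solving with deg f ≤ 0: f(k) = 2.
Certificate R = B(k−1)f/C = 2/k gives s_k = -3*factorial(k + 1)/2**k.
Check: Δs_k = -3*k*factorial(k + 1)/(2*2**k). ✓
s_(n+1) = -3*2**(-n - 1)*factorial(n + 2) and s_(0) = -3, so S(n) = 3 - 3*factorial(n + 2)/(2*2**n).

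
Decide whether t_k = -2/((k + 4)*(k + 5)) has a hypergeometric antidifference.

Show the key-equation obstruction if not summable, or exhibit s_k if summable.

Yes. s_k = -k/(2*k + 8).

t_(k+1)/t_k = (k + 4)/(k + 6).
So A=k + 4 and B=k + 6, with C=1.
Set up (k + 4)·f(k+1) − (k + 5)·f(k) − (1) = 0.
From deg A=1, deg B=1, deg C=0: d=1.
Match coefficients ⇒ f(k) = k/4.
Then R = B(k−1)f/C = k*(k + 5)/4, so s_k = R(k)·t_k = -k/(2*k + 8).
Check: Δs_k = -2/(k**2 + 9*k + 20). ✓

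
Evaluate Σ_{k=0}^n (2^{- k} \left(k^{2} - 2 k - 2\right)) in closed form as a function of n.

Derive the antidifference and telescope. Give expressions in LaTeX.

S(n) = 2^{- n} \left(- 2^{n + 1} - n^{2} - 2 n\right)

r(k) = (k**2 - 3)/(2*(k**2 - 2*k - 2)) after simplifying.
Take A(k)=1/2, B(k)=1, C(k)=k**2 - 2*k - 2.
Key eq: (1/2)·f(k+1) = (1)·f(k) + (k**2 - 2*k - 2).
Degrees (0,0,2) ⇒ d ≤ 2.
A polynomial solution: f(k) = -2*(k - 1)*(k + 1).
So s_k = (B(k−1)f/C)·t_k = (-2*(k - 1)*(k + 1)/(k**2 - 2*k - 2))·t_k = 2**(1 - k)*(1 - k**2).
s_(k+1) − s_k = (k**2 - 2*k - 2)/2**k = t_k.
Σ_(k=0)^n t_k = s_(n+1) − s_(0) = (n*(-n - 2)/2**n) − (2), i.e. (-2**(n + 1) - n**2 - 2*n)/2**n.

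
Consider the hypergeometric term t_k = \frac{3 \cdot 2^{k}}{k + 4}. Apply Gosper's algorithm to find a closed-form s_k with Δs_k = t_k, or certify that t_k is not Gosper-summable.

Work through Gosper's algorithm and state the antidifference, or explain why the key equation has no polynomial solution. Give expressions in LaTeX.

The ratio is 2*(k + 4)/(k + 5).
Gosper form: A/B · C(k+1)/C(k) with A=2*k + 8, B=k + 5, C=1.
Set up (2*k + 8)·f(k+1) − (k + 4)·f(k) − (1) = 0.
From deg A=1, deg B=1, deg C=0: d=-1.
Negative degree bound (-1): no f exists, t_k not Gosper-summable.

none — t_k is not Gosper-summable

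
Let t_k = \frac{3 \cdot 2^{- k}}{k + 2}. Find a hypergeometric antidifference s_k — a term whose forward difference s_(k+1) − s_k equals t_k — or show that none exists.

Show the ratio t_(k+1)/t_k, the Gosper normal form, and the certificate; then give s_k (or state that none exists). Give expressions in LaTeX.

not Gosper-summable; s_k does not exist

Step 1: r(k) = (k + 2)/(2*(k + 3)).
Gosper form: A/B · C(k+1)/C(k) with A=k/2 + 1, B=k + 3, C=1.
Solve (k/2 + 1)·f(k+1) − (k + 2)·f(k) = 1.
d = -1 from the (1,1,0) case.
Negative degree bound (-1): no f exists, t_k not Gosper-summable.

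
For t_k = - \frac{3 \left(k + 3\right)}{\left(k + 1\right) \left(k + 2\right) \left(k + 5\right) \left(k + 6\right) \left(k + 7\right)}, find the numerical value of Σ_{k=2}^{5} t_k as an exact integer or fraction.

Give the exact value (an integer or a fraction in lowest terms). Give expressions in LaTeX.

r(k) = (k + 1)*(k + 4)*(k + 5)/((k + 3)**2*(k + 8)) after simplifying.
Factor: A=k + 1; B=k + 8; C=k**3 + 10*k**2 + 33*k + 36.
Set up (k + 1)·f(k+1) − (k + 7)·f(k) − (k**3 + 10*k**2 + 33*k + 36) = 0.
deg f ≤ 6 (via 1,1,3).
Match coefficients ⇒ f(k) = k*(k + 2)*(k + 3)*(k + 4)*(k**2 + 12*k + 41)/90.
Get s_k = R·t_k = k*(-k**2 - 12*k - 41)/(30*(k**3 + 12*k**2 + 41*k + 30)) with R(k) = B(k−1)f(k)/C(k) = k*(k + 2)*(k + 7)*(k**2 + 12*k + 41)/(90*(k + 3)).
Δs = 3*(-k - 3)/(k**5 + 21*k**4 + 163*k**3 + 567*k**2 + 844*k + 420), as required.
Evaluate s at k=6 and k=2: -149/4620 and -23/840; difference -3/616.

Σ = -3/616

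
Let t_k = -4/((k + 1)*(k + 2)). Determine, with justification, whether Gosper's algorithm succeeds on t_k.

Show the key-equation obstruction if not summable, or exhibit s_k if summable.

Ratio r(k) = (k + 1)/(k + 3).
Factor: A=k + 1; B=k + 3; C=1.
Key eq: (k + 1)·f(k+1) = (k + 2)·f(k) + (1).
Degrees (1,1,0) ⇒ d ≤ 1.
Solving with deg f ≤ 1: f(k) = k.
Get s_k = R·t_k = -4*k/(k + 1) with R(k) = B(k−1)f(k)/C(k) = k*(k + 2).
Δs = -4/(k**2 + 3*k + 2), as required.

Yes. s_k = -4*k/(k + 1).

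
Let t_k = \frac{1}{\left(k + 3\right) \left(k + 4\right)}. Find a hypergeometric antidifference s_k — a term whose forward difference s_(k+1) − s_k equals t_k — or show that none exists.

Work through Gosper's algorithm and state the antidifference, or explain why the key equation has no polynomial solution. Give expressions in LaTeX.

s_k = \frac{k}{3 \left(k + 3\right)}

Compute t_(k+1)/t_k: get (k + 3)/(k + 5).
So A=k + 3 and B=k + 5, with C=1.
Key eq: (k + 3)·f(k+1) = (k + 4)·f(k) + (1).
From deg A=1, deg B=1, deg C=0: d=1.
Solve for f: f(k) = k/3 (degree 1 ≤ 1).
R(k) = B(k−1)·f(k)/C(k) = k*(k + 4)/3; s_k = R·t_k = k/(3*(k + 3)).
Verify: 1/(k**2 + 7*k + 12) matches t_k.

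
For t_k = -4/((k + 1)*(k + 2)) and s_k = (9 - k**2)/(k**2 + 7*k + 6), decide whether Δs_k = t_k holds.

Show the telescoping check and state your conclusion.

s_(k+1) = (9 - (k + 1)**2)/(7*k + (k + 1)**2 + 13)
s_(k+1) − s_k = (-7*k**2 - 37*k - 78)/(k**4 + 16*k**3 + 83*k**2 + 152*k + 84)
(s_(k+1) − s_k) − t_k = 3*(-k**2 + 5*k + 30)/(k**4 + 16*k**3 + 83*k**2 + 152*k + 84)

Invalid: residual 3*(-k**2 + 5*k + 30)/(k**4 + 16*k**3 + 83*k**2 + 152*k + 84) ≠ 0.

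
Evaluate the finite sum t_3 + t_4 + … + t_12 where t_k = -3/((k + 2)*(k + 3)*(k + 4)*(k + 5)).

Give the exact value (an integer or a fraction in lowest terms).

Σ = -43/9520

r(k) = (k + 2)/(k + 6) after simplifying.
Take A(k)=k + 2, B(k)=k + 6, C(k)=1.
f must satisfy (k + 2)·f(k+1) − (k + 5)·f(k) = 1.
Degrees (1,1,0) ⇒ d ≤ 3.
Solve for f: f(k) = k*(k**2 + 9*k + 26)/72 (degree 3 ≤ 3).
R(k) = B(k−1)·f(k)/C(k) = k*(k + 5)*(k**2 + 9*k + 26)/72; s_k = R·t_k = k*(-k**2 - 9*k - 26)/(24*(k + 2)*(k + 3)*(k + 4)).
Check: Δs_k = -3/(k**4 + 14*k**3 + 71*k**2 + 154*k + 120). ✓
Evaluate s at k=13 and k=3: -169/4080 and -31/840; difference -43/9520.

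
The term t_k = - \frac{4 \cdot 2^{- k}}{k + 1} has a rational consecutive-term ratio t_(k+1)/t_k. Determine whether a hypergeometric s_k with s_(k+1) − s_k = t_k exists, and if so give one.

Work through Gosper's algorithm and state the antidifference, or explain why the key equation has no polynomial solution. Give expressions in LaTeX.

none (Gosper's algorithm certifies no s_k)

t_(k+1)/t_k = (k + 1)/(2*(k + 2)).
Factor: A=k/2 + 1/2; B=k + 2; C=1.
Solve (k/2 + 1/2)·f(k+1) − (k + 1)·f(k) = 1.
d = -1 from the (1,1,0) case.
deg f ≤ -1 is impossible — no certificate.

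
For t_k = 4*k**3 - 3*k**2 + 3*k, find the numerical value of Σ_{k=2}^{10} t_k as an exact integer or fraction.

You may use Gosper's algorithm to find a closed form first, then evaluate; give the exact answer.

Step 1: r(k) = (4*k**3 + 9*k**2 + 9*k + 4)/(k*(4*k**2 - 3*k + 3)).
Take A(k)=1, B(k)=1, C(k)=k**3 - 3*k**2/4 + 3*k/4.
f must satisfy (1)·f(k+1) − (1)·f(k) = k**3 - 3*k**2/4 + 3*k/4.
Bound: deg f ≤ 4.
Match coefficients ⇒ f(k) = k*(k - 1)*(k**2 - 2*k + 2)/4.
R(k) = B(k−1)·f(k)/C(k) = (k - 1)*(k**2 - 2*k + 2)/(4*k**2 - 3*k + 3); s_k = R·t_k = k*(k**3 - 3*k**2 + 4*k - 2).
s_(k+1) − s_k = k*(4*k**2 - 3*k + 3) = t_k.
Evaluate s at k=11 and k=2: 11110 and 4; difference 11106.

Σ = 11106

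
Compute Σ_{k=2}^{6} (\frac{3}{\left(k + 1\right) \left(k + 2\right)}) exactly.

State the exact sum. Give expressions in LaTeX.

Ratio r(k) = (k + 1)/(k + 3).
Gosper form: A/B · C(k+1)/C(k) with A=k + 1, B=k + 3, C=1.
Set up (k + 1)·f(k+1) − (k + 2)·f(k) − (1) = 0.
From deg A=1, deg B=1, deg C=0: d=1.
Solving with deg f ≤ 1: f(k) = k.
Get s_k = R·t_k = 3*k/(k + 1) with R(k) = B(k−1)f(k)/C(k) = k*(k + 2).
s_(k+1) − s_k = 3/(k**2 + 3*k + 2) = t_k.
Evaluate s at k=7 and k=2: 21/8 and 2; difference 5/8.

Σ = 5/8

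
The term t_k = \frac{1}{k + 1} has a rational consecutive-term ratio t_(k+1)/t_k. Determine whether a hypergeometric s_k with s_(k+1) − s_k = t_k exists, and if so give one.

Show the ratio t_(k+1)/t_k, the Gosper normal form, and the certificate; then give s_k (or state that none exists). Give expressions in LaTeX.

r(k) = (k + 1)/(k + 2) after simplifying.
Normal form (A,B,C) = (k + 1, k + 2, 1).
Need (k + 1)·f(k+1) − (k + 1)·f(k) = 1.
Bound: deg f ≤ 0.
Generic f = c0 gives residual -1; -1 = 0 cannot hold, so t_k is not Gosper-summable.

not Gosper-summable; s_k does not exist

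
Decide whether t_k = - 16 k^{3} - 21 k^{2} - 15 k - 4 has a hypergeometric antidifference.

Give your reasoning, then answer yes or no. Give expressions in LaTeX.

Yes. s_k = k^{2} \left(- 4 k^{2} + k - 1\right).

r(k) = (16*k**3 + 69*k**2 + 105*k + 56)/(16*k**3 + 21*k**2 + 15*k + 4) after simplifying.
A = 1, B = 1, C = k**3 + 21*k**2/16 + 15*k/16 + 1/4.
Need (1)·f(k+1) − (1)·f(k) = k**3 + 21*k**2/16 + 15*k/16 + 1/4.
d = 4 from the (0,0,3) case.
Match coefficients ⇒ f(k) = k**2*(4*k**2 - k + 1)/16.
R(k) = B(k−1)·f(k)/C(k) = k**2*(4*k**2 - k + 1)/(16*k**3 + 21*k**2 + 15*k + 4); s_k = R·t_k = k**2*(-4*k**2 + k - 1).
Δs = -16*k**3 - 21*k**2 - 15*k - 4, as required.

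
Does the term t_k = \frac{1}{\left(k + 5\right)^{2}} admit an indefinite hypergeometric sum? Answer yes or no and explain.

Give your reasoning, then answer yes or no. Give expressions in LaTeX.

Ratio r(k) = (k + 5)**2/(k + 6)**2.
So A=k**2 + 10*k + 25 and B=k**2 + 12*k + 36, with C=1.
f must satisfy (k**2 + 10*k + 25)·f(k+1) − (k**2 + 10*k + 25)·f(k) = 1.
From deg A=2, deg B=2, deg C=0: d=0.
Write f(k) = c0. Then LHS − RHS = -1, requiring -1 = 0: contradictory. No certificate.

No. Not Gosper-summable.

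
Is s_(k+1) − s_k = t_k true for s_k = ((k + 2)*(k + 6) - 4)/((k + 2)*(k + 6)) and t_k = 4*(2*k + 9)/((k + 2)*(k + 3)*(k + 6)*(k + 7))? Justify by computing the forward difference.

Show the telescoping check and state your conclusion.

s_(k+1) = ((k + 3)*(k + 7) - 4)/((k + 3)*(k + 7))
s_(k+1) − s_k = 4*(2*k + 9)/(k**4 + 18*k**3 + 113*k**2 + 288*k + 252)
(s_(k+1) − s_k) − t_k = 0

valid (s_(k+1) − s_k reduces to t_k)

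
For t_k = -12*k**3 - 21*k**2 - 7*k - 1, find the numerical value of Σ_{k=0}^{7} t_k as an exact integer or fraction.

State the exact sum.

r(k) = (12*k**3 + 57*k**2 + 85*k + 41)/(12*k**3 + 21*k**2 + 7*k + 1) after simplifying.
Gosper form: A/B · C(k+1)/C(k) with A=1, B=1, C=k**3 + 7*k**2/4 + 7*k/12 + 1/12.
f must satisfy (1)·f(k+1) − (1)·f(k) = k**3 + 7*k**2/4 + 7*k/12 + 1/12.
Degrees (0,0,3) ⇒ d ≤ 4.
A polynomial solution: f(k) = k*(3*k**3 + k**2 - 4*k + 1)/12.
Certificate R = B(k−1)f/C = k*(3*k**3 + k**2 - 4*k + 1)/(12*k**3 + 21*k**2 + 7*k + 1) gives s_k = k*(-3*k**3 - k**2 + 4*k - 1).
Verify: -12*k**3 - 21*k**2 - 7*k - 1 matches t_k.
Evaluate s at k=8 and k=0: -12552 and 0; difference -12552.

Σ = -12552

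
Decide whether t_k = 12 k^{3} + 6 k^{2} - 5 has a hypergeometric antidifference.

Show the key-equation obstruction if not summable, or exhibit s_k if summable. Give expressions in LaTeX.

Yes. s_k = k \left(3 k^{3} - 4 k^{2} - 4\right).

t_(k+1)/t_k = (12*(k + 1)**3 + 6*(k + 1)**2 - 5)/(12*k**3 + 6*k**2 - 5).
Gosper form: A/B · C(k+1)/C(k) with A=1, B=1, C=k**3 + k**2/2 - 5/12.
Need (1)·f(k+1) − (1)·f(k) = k**3 + k**2/2 - 5/12.
deg f ≤ 4 (via 0,0,3).
A polynomial solution: f(k) = k*(3*k**3 - 4*k**2 - 4)/12.
Get s_k = R·t_k = k*(3*k**3 - 4*k**2 - 4) with R(k) = B(k−1)f(k)/C(k) = k*(3*k**3 - 4*k**2 - 4)/(12*k**3 + 6*k**2 - 5).
Check: Δs_k = 12*k**3 + 6*k**2 - 5. ✓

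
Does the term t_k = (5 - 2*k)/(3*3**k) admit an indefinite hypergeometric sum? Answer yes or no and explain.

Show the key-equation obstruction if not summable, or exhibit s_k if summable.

Yes. s_k = (k - 2)/3**k.

r(k) = (2*k - 3)/(3*(2*k - 5)) after simplifying.
A = 1/3, B = 1, C = k - 5/2.
Key eq: (1/3)·f(k+1) = (1)·f(k) + (k - 5/2).
d = 1 from the (0,0,1) case.
Solving with deg f ≤ 1: f(k) = -3*(k - 2)/2.
So s_k = (B(k−1)f/C)·t_k = (-3*(k - 2)/(2*k - 5))·t_k = (k - 2)/3**k.
s_(k+1) − s_k = (5 - 2*k)/(3*3**k) = t_k.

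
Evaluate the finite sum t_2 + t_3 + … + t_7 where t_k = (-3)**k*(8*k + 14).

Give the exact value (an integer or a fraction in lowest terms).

The ratio is 3*(-4*k - 11)/(4*k + 7).
Factor: A=-3; B=1; C=k + 7/4.
Solve (-3)·f(k+1) − (1)·f(k) = k + 7/4.
deg f ≤ 1 (via 0,0,1).
A polynomial solution: f(k) = -(k + 1)/4.
Get s_k = R·t_k = -2*(-3)**k*(k + 1) with R(k) = B(k−1)f(k)/C(k) = -(k + 1)/(4*k + 7).
Verify: (-3)**k*(8*k + 14) matches t_k.
Telescoping: Σ = s_(8) − s_(2) = -118098 − (-54) = -118044.

Σ = -118044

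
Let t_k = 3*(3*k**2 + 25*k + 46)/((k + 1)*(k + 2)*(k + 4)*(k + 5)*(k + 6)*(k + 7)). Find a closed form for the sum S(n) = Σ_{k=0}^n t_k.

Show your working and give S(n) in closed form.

S(n) = (n**3 + 14*n**2 + 59*n + 46)/(8*(n**3 + 14*n**2 + 59*n + 70))

r(k) = (k + 1)*(k + 4)*(25*k + 3*(k + 1)**2 + 71)/((k + 3)*(k + 8)*(3*k**2 + 25*k + 46)) after simplifying.
So A=k + 1 and B=k + 8, with C=k**3 + 34*k**2/3 + 121*k/3 + 46.
Need (k + 1)·f(k+1) − (k + 7)·f(k) = k**3 + 34*k**2/3 + 121*k/3 + 46.
d = 6 from the (1,1,3) case.
Coefficient equations give f(k) = k*(k + 2)*(k + 3)*(k + 5)*(k**2 + 11*k + 34)/72.
So s_k = (B(k−1)f/C)·t_k = (k*(k + 2)*(k + 5)*(k + 7)*(k**2 + 11*k + 34)/(24*(3*k**2 + 25*k + 46)))·t_k = k*(k**2 + 11*k + 34)/(8*(k**3 + 11*k**2 + 34*k + 24)).
Verify: 3*(3*k**2 + 25*k + 46)/(k**6 + 25*k**5 + 247*k**4 + 1219*k**3 + 3112*k**2 + 3796*k + 1680) matches t_k.
s_(n+1) = (n**3 + 14*n**2 + 59*n + 46)/(8*(n**3 + 14*n**2 + 59*n + 70)) and s_(0) = 0, so S(n) = (n**3 + 14*n**2 + 59*n + 46)/(8*(n**3 + 14*n**2 + 59*n + 70)).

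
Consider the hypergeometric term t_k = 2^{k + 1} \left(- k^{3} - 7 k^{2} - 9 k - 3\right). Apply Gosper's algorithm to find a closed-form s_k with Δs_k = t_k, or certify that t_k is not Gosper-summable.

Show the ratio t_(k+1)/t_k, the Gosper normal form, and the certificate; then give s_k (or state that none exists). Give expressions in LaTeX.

The ratio is 2*(k**3 + 10*k**2 + 26*k + 20)/(k**3 + 7*k**2 + 9*k + 3).
Gosper form: A/B · C(k+1)/C(k) with A=2, B=1, C=k**3 + 7*k**2 + 9*k + 3.
Key eq: (2)·f(k+1) = (1)·f(k) + (k**3 + 7*k**2 + 9*k + 3).
From deg A=0, deg B=0, deg C=3: d=3.
A polynomial solution: f(k) = k**3 + k**2 - k + 1.
So s_k = (B(k−1)f/C)·t_k = ((k**3 + k**2 - k + 1)/((k + 1)*(k**2 + 6*k + 3)))·t_k = 2**(k + 1)*(-k**3 - k**2 + k - 1).
Δs = 2**(k + 1)*(-k**3 - 7*k**2 - 9*k - 3), as required.

s_k = 2^{k + 1} \left(- k^{3} - k^{2} + k - 1\right)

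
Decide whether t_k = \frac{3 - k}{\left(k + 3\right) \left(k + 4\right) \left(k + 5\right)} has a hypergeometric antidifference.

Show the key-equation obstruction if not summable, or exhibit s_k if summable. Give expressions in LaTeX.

Step 1: r(k) = (k - 2)*(k + 3)/((k - 3)*(k + 6)).
So A=k + 3 and B=k + 6, with C=k - 3.
Need (k + 3)·f(k+1) − (k + 5)·f(k) = k - 3.
deg f ≤ 2 (via 1,1,1).
Solve for f: f(k) = -k (degree 1 ≤ 2).
Certificate R = B(k−1)f/C = -k*(k + 5)/(k - 3) gives s_k = k/((k + 3)*(k + 4)).
Check: Δs_k = (3 - k)/(k**3 + 12*k**2 + 47*k + 60). ✓

Yes. s_k = \frac{k}{\left(k + 3\right) \left(k + 4\right)}.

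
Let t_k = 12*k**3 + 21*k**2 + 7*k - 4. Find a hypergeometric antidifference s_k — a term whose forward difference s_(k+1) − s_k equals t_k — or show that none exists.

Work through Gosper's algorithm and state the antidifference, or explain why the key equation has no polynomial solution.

s_k = k*(3*k**3 + k**2 - 4*k - 4)

t_(k+1)/t_k = (12*k**3 + 57*k**2 + 85*k + 36)/(12*k**3 + 21*k**2 + 7*k - 4).
Take A(k)=1, B(k)=1, C(k)=k**3 + 7*k**2/4 + 7*k/12 - 1/3.
Need (1)·f(k+1) − (1)·f(k) = k**3 + 7*k**2/4 + 7*k/12 - 1/3.
From deg A=0, deg B=0, deg C=3: d=4.
Solve for f: f(k) = k*(3*k**3 + k**2 - 4*k - 4)/12 (degree 4 ≤ 4).
So s_k = (B(k−1)f/C)·t_k = (k*(3*k**3 + k**2 - 4*k - 4)/(12*k**3 + 21*k**2 + 7*k - 4))·t_k = k*(3*k**3 + k**2 - 4*k - 4).
Δs = 12*k**3 + 21*k**2 + 7*k - 4, as required.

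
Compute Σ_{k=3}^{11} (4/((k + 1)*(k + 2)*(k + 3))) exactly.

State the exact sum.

Σ = 81/910

r(k) = (k + 1)/(k + 4) after simplifying.
Normal form (A,B,C) = (k + 1, k + 4, 1).
Need (k + 1)·f(k+1) − (k + 3)·f(k) = 1.
d = 2 from the (1,1,0) case.
Coefficient equations give f(k) = k*(k + 3)/4.
Certificate R = B(k−1)f/C = k*(k + 3)**2/4 gives s_k = k*(k + 3)/((k + 1)*(k + 2)).
Δs = 4/(k**3 + 6*k**2 + 11*k + 6), as required.
Σ_(k=3)^(11) t_k = s_(12) − s_(3) = 90/91 − (9/10) = 81/910.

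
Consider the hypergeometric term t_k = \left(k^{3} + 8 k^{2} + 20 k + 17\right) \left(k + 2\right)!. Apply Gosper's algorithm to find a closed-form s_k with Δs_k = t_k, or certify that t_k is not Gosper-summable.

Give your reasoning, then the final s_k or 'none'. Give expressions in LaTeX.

s_k = \left(k^{2} + 4 k + 1\right) \left(k + 2\right)!

The ratio is (k**4 + 14*k**3 + 72*k**2 + 163*k + 138)/(k**3 + 8*k**2 + 20*k + 17).
So A=k + 3 and B=1, with C=k**3 + 8*k**2 + 20*k + 17.
Key eq: (k + 3)·f(k+1) = (1)·f(k) + (k**3 + 8*k**2 + 20*k + 17).
deg f ≤ 2 (via 1,0,3).
Coefficient equations give f(k) = k**2 + 4*k + 1.
R(k) = B(k−1)·f(k)/C(k) = (k**2 + 4*k + 1)/(k**3 + 8*k**2 + 20*k + 17); s_k = R·t_k = (k**2 + 4*k + 1)*factorial(k + 2).
Verify: (k**3 + 8*k**2 + 20*k + 17)*factorial(k + 2) matches t_k.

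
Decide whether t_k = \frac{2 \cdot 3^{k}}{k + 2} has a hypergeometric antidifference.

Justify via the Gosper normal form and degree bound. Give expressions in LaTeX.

Compute t_(k+1)/t_k: get 3*(k + 2)/(k + 3).
So A=3*k + 6 and B=k + 3, with C=1.
Set up (3*k + 6)·f(k+1) − (k + 2)·f(k) − (1) = 0.
deg f ≤ -1 (via 1,1,0).
d = -1 < 0 ⇒ no nonzero polynomial f; not summable.

No — t_k has no hypergeometric antidifference.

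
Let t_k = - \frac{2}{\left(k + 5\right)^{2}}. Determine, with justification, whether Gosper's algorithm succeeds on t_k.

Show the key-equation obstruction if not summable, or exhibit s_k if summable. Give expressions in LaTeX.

No. Not Gosper-summable.

Compute t_(k+1)/t_k: get (k + 5)**2/(k + 6)**2.
Factor: A=k**2 + 10*k + 25; B=k**2 + 12*k + 36; C=1.
Solve (k**2 + 10*k + 25)·f(k+1) − (k**2 + 10*k + 25)·f(k) = 1.
Degrees (2,2,0) ⇒ d ≤ 0.
Generic f = c0 gives residual -1; -1 = 0 cannot hold, so t_k is not Gosper-summable.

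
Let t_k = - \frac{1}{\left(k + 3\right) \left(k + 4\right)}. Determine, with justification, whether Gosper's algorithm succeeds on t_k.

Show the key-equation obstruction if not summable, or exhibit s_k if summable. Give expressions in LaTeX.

Ratio r(k) = (k + 3)/(k + 5).
Gosper form: A/B · C(k+1)/C(k) with A=k + 3, B=k + 5, C=1.
Set up (k + 3)·f(k+1) − (k + 4)·f(k) − (1) = 0.
d = 1 from the (1,1,0) case.
A polynomial solution: f(k) = k/3.
R(k) = B(k−1)·f(k)/C(k) = k*(k + 4)/3; s_k = R·t_k = -k/(3*k + 9).
s_(k+1) − s_k = -1/(k**2 + 7*k + 12) = t_k.

Yes. s_k = - \frac{k}{3 k + 9}.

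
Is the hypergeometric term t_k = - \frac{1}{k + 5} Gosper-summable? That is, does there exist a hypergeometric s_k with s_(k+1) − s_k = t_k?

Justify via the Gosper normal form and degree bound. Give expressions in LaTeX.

Step 1: r(k) = (k + 5)/(k + 6).
Normal form (A,B,C) = (k + 5, k + 6, 1).
f must satisfy (k + 5)·f(k+1) − (k + 5)·f(k) = 1.
deg f ≤ 0 (via 1,1,0).
Put f(k) = c0: A·f(k+1) − B(k−1)·f(k) − C = -1; need -1 = 0 — inconsistent ⇒ no f, not summable.

No — key equation has no polynomial f.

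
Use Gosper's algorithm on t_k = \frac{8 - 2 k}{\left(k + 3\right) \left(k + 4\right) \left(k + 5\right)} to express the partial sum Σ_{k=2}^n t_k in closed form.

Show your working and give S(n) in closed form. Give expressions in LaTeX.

The ratio is (k - 3)*(k + 3)/((k - 4)*(k + 6)).
Gosper form: A/B · C(k+1)/C(k) with A=k + 3, B=k + 6, C=k - 4.
Solve (k + 3)·f(k+1) − (k + 5)·f(k) = k - 4.
From deg A=1, deg B=1, deg C=1: d=2.
Match coefficients ⇒ f(k) = -k*(k + 31)/24.
Then R = B(k−1)f/C = -k*(k + 5)*(k + 31)/(24*(k - 4)), so s_k = R(k)·t_k = k*(k + 31)/(12*(k + 3)*(k + 4)).
s_(k+1) − s_k = 2*(4 - k)/(k**3 + 12*k**2 + 47*k + 60) = t_k.
Telescope: S(n) = s_(n+1) − s_(2) = (n**2 + 33*n + 32)/(12*(n**2 + 9*n + 20)) − (11/60) = (-n**2 + 11*n - 10)/(10*(n**2 + 9*n + 20)).

S(n) = \frac{- n^{2} + 11 n - 10}{10 \left(n^{2} + 9 n + 20\right)}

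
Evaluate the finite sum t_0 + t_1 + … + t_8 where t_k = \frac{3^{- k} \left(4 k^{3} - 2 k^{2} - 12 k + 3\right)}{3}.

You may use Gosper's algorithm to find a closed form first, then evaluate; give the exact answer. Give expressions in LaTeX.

Σ = 19145/6561

The ratio is (4*k**3 + 10*k**2 - 4*k - 7)/(3*(4*k**3 - 2*k**2 - 12*k + 3)).
So A=1/3 and B=1, with C=k**3 - k**2/2 - 3*k + 3/4.
Set up (1/3)·f(k+1) − (1)·f(k) − (k**3 - k**2/2 - 3*k + 3/4) = 0.
From deg A=0, deg B=0, deg C=3: d=3.
Match coefficients ⇒ f(k) = -3*(2*k**3 + 2*k**2 - k + 3)/4.
Get s_k = R·t_k = (-2*k**3 - 2*k**2 + k - 3)/3**k with R(k) = B(k−1)f(k)/C(k) = -3*(2*k**3 + 2*k**2 - k + 3)/(4*k**3 - 2*k**2 - 12*k + 3).
Verify: (4*k**3 - 2*k**2 - 12*k + 3)/(3*3**k) matches t_k.
Σ_(k=0)^(8) t_k = s_(9) − s_(0) = -538/6561 − (-3) = 19145/6561.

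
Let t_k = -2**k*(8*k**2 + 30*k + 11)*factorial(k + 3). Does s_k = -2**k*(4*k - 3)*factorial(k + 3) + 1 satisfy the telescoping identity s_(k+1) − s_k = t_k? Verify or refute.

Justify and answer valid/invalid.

Valid — Δs_k = t_k.

s_(k+1) = -2**(k + 1)*(4*k + 1)*factorial(k + 4) + 1
s_(k+1) − s_k = -2**k*(8*k**2 + 30*k + 11)*factorial(k + 3)
(s_(k+1) − s_k) − t_k = 0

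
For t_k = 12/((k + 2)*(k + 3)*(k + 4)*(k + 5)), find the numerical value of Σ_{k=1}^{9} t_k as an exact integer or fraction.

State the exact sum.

Step 1: r(k) = (k + 2)/(k + 6).
Normal form (A,B,C) = (k + 2, k + 6, 1).
Set up (k + 2)·f(k+1) − (k + 5)·f(k) − (1) = 0.
deg f ≤ 3 (via 1,1,0).
A polynomial solution: f(k) = k*(k**2 + 9*k + 26)/72.
Then R = B(k−1)f/C = k*(k + 5)*(k**2 + 9*k + 26)/72, so s_k = R(k)·t_k = k*(k**2 + 9*k + 26)/(6*(k + 2)*(k + 3)*(k + 4)).
Verify: 12/(k**4 + 14*k**3 + 71*k**2 + 154*k + 120) matches t_k.
Telescoping: Σ = s_(10) − s_(1) = 15/91 − (1/10) = 59/910.

Σ = 59/910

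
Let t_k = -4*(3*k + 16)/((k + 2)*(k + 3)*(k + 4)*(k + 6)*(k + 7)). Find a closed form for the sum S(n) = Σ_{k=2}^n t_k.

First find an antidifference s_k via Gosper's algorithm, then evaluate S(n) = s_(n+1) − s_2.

The ratio is (k + 2)*(k + 6)*(3*k + 19)/((k + 5)*(k + 8)*(3*k + 16)).
Normal form (A,B,C) = (k + 2, k + 8, k**2 + 31*k/3 + 80/3).
Solve (k + 2)·f(k+1) − (k + 7)·f(k) = k**2 + 31*k/3 + 80/3.
Bound: deg f ≤ 5.
Solve for f: f(k) = k*(k + 4)*(k + 5)*(k**2 + 11*k + 36)/108 (degree 5 ≤ 5).
Get s_k = R·t_k = k*(-k**2 - 11*k - 36)/(9*(k**3 + 11*k**2 + 36*k + 36)) with R(k) = B(k−1)f(k)/C(k) = k*(k + 4)*(k + 7)*(k**2 + 11*k + 36)/(36*(3*k + 16)).
Verify: 4*(-3*k - 16)/(k**5 + 22*k**4 + 185*k**3 + 740*k**2 + 1404*k + 1008) matches t_k.
Evaluate: s_(n+1) = (-n**3 - 14*n**2 - 61*n - 48)/(9*(n**3 + 14*n**2 + 61*n + 84)); subtract s_(2) = -31/360 ⇒ S(n) = (-n**3 - 14*n**2 - 61*n + 76)/(40*(n**3 + 14*n**2 + 61*n + 84)).

S(n) = (-n**3 - 14*n**2 - 61*n + 76)/(40*(n**3 + 14*n**2 + 61*n + 84))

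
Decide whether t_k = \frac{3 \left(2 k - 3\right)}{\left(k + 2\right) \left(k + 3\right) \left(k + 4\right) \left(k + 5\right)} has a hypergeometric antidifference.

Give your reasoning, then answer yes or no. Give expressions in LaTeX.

The ratio is (k + 2)*(2*k - 1)/((k + 6)*(2*k - 3)).
Factor: A=k + 2; B=k + 6; C=k - 3/2.
Key eq: (k + 2)·f(k+1) = (k + 5)·f(k) + (k - 3/2).
Bound: deg f ≤ 3.
Match coefficients ⇒ f(k) = -k*(k**2 + 9*k + 98)/144.
Get s_k = R·t_k = k*(-k**2 - 9*k - 98)/(24*(k + 2)*(k + 3)*(k + 4)) with R(k) = B(k−1)f(k)/C(k) = -k*(k + 5)*(k**2 + 9*k + 98)/(72*(2*k - 3)).
Verify: 3*(2*k - 3)/(k**4 + 14*k**3 + 71*k**2 + 154*k + 120) matches t_k.

Yes. s_k = \frac{k \left(- k^{2} - 9 k - 98\right)}{24 \left(k + 2\right) \left(k + 3\right) \left(k + 4\right)}.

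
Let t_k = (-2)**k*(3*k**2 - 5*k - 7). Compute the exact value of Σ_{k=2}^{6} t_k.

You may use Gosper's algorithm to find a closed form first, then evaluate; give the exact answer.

Σ = 3444

r(k) = 2*(-3*k**2 - k + 9)/(3*k**2 - 5*k - 7) after simplifying.
Gosper form: A/B · C(k+1)/C(k) with A=-2, B=1, C=k**2 - 5*k/3 - 7/3.
f must satisfy (-2)·f(k+1) − (1)·f(k) = k**2 - 5*k/3 - 7/3.
Bound: deg f ≤ 2.
Solving with deg f ≤ 2: f(k) = -(k**2 - 3*k - 1)/3.
R(k) = B(k−1)·f(k)/C(k) = -(k**2 - 3*k - 1)/(3*k**2 - 5*k - 7); s_k = R·t_k = (-2)**k*(-k**2 + 3*k + 1).
Check: Δs_k = (-2)**k*(3*k**2 - 5*k - 7). ✓
Evaluate s at k=7 and k=2: 3456 and 12; difference 3444.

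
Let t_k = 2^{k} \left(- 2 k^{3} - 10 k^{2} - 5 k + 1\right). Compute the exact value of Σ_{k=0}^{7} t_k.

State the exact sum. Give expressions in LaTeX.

Compute t_(k+1)/t_k: get 2*(2*k**3 + 16*k**2 + 31*k + 16)/(2*k**3 + 10*k**2 + 5*k - 1).
A = 2, B = 1, C = k**3 + 5*k**2 + 5*k/2 - 1/2.
f must satisfy (2)·f(k+1) − (1)·f(k) = k**3 + 5*k**2 + 5*k/2 - 1/2.
Degrees (0,0,3) ⇒ d ≤ 3.
Match coefficients ⇒ f(k) = (2*k**3 - 2*k**2 + k - 3)/2.
Then R = B(k−1)f/C = (2*k**3 - 2*k**2 + k - 3)/(2*k**3 + 10*k**2 + 5*k - 1), so s_k = R(k)·t_k = 2**k*(-2*k**3 + 2*k**2 - k + 3).
Verify: 2**k*(-2*k**3 - 10*k**2 - 5*k + 1) matches t_k.
Σ_(k=0)^(7) t_k = s_(8) − s_(0) = -230656 − (3) = -230659.

Σ = -230659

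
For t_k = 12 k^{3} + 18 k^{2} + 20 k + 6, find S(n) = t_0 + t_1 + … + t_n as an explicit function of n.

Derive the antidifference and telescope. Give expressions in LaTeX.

S(n) = 3 n^{4} + 12 n^{3} + 22 n^{2} + 19 n + 6

t_(k+1)/t_k = (6*k**3 + 27*k**2 + 46*k + 28)/(6*k**3 + 9*k**2 + 10*k + 3).
A = 1, B = 1, C = k**3 + 3*k**2/2 + 5*k/3 + 1/2.
Need (1)·f(k+1) − (1)·f(k) = k**3 + 3*k**2/2 + 5*k/3 + 1/2.
Degrees (0,0,3) ⇒ d ≤ 4.
Match coefficients ⇒ f(k) = k*(3*k**3 + 4*k - 1)/12.
Then R = B(k−1)f/C = k*(3*k**3 + 4*k - 1)/(2*(6*k**3 + 9*k**2 + 10*k + 3)), so s_k = R(k)·t_k = k*(3*k**3 + 4*k - 1).
Δs = 12*k**3 + 18*k**2 + 20*k + 6, as required.
s_(n+1) = 3*n**4 + 12*n**3 + 22*n**2 + 19*n + 6 and s_(0) = 0, so S(n) = 3*n**4 + 12*n**3 + 22*n**2 + 19*n + 6.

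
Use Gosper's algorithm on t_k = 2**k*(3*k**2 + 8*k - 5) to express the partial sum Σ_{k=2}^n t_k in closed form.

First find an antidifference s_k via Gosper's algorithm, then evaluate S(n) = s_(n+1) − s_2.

t_(k+1)/t_k = 2*(3*k**2 + 14*k + 6)/(3*k**2 + 8*k - 5).
Normal form (A,B,C) = (2, 1, k**2 + 8*k/3 - 5/3).
Need (2)·f(k+1) − (1)·f(k) = k**2 + 8*k/3 - 5/3.
Bound: deg f ≤ 2.
Solving with deg f ≤ 2: f(k) = (3*k**2 - 4*k - 3)/3.
Then R = B(k−1)f/C = (3*k**2 - 4*k - 3)/(3*k**2 + 8*k - 5), so s_k = R(k)·t_k = 2**k*(3*k**2 - 4*k - 3).
Check: Δs_k = 2**k*(3*k**2 + 8*k - 5). ✓
Evaluate: s_(n+1) = 2**(n + 1)*(3*n**2 + 2*n - 4); subtract s_(2) = 4 ⇒ S(n) = 6*2**n*n**2 + 4*2**n*n - 8*2**n - 4.

S(n) = 6*2**n*n**2 + 4*2**n*n - 8*2**n - 4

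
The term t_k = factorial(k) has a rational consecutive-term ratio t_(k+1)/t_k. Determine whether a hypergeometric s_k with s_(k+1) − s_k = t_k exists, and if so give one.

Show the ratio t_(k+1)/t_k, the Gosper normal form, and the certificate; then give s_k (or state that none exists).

none (Gosper's algorithm certifies no s_k)

t_(k+1)/t_k = k + 1.
Normal form (A,B,C) = (k + 1, 1, 1).
Need (k + 1)·f(k+1) − (1)·f(k) = 1.
d = -1 from the (1,0,0) case.
deg f ≤ -1 is impossible — no certificate.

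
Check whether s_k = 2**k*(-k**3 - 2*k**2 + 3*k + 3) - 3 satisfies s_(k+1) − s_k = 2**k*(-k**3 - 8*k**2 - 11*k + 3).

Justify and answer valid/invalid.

Valid: the claim telescopes to t_k.

s_(k+1) = 2**(k + 1)*(3*k - (k + 1)**3 - 2*(k + 1)**2 + 6) - 3
s_(k+1) − s_k = 2**k*(-k**3 - 8*k**2 - 11*k + 3)
(s_(k+1) − s_k) − t_k = 0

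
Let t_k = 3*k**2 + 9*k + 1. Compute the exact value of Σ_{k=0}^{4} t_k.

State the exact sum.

Σ = 185

t_(k+1)/t_k = (3*k**2 + 15*k + 13)/(3*k**2 + 9*k + 1).
So A=1 and B=1, with C=k**2 + 3*k + 1/3.
Need (1)·f(k+1) − (1)·f(k) = k**2 + 3*k + 1/3.
From deg A=0, deg B=0, deg C=2: d=3.
Solving with deg f ≤ 3: f(k) = k*(k**2 + 3*k - 3)/3.
Then R = B(k−1)f/C = k*(k**2 + 3*k - 3)/(3*k**2 + 9*k + 1), so s_k = R(k)·t_k = k*(k**2 + 3*k - 3).
s_(k+1) − s_k = 3*k**2 + 9*k + 1 = t_k.
Σ_(k=0)^(4) t_k = s_(5) − s_(0) = 185 − (0) = 185.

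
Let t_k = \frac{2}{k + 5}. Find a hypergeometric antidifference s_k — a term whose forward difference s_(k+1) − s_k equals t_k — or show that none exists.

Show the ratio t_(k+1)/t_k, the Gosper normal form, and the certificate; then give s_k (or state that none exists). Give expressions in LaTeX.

Ratio r(k) = (k + 5)/(k + 6).
Factor: A=k + 5; B=k + 6; C=1.
Solve (k + 5)·f(k+1) − (k + 5)·f(k) = 1.
Bound: deg f ≤ 0.
f = c0 ⇒ A·f(k+1) − B(k−1)·f(k) − C = -1. The system {-1 = 0} is inconsistent; no antidifference.

none (Gosper's algorithm certifies no s_k)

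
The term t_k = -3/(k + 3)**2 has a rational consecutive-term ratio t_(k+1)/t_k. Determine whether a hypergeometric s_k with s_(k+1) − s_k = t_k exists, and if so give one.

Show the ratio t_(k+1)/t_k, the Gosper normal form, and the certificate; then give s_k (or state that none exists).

t_(k+1)/t_k = (k + 3)**2/(k + 4)**2.
Normal form (A,B,C) = (k**2 + 6*k + 9, k**2 + 8*k + 16, 1).
Set up (k**2 + 6*k + 9)·f(k+1) − (k**2 + 6*k + 9)·f(k) − (1) = 0.
d = 0 from the (2,2,0) case.
Put f(k) = c0: A·f(k+1) − B(k−1)·f(k) − C = -1; need -1 = 0 — inconsistent ⇒ no f, not summable.

none (Gosper's algorithm certifies no s_k)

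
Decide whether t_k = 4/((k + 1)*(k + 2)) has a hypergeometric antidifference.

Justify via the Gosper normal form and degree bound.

Yes. s_k = 4*k/(k + 1).

The ratio is (k + 1)/(k + 3).
A = k + 1, B = k + 3, C = 1.
Set up (k + 1)·f(k+1) − (k + 2)·f(k) − (1) = 0.
Degrees (1,1,0) ⇒ d ≤ 1.
A polynomial solution: f(k) = k.
So s_k = (B(k−1)f/C)·t_k = (k*(k + 2))·t_k = 4*k/(k + 1).
Δs = 4/(k**2 + 3*k + 2), as required.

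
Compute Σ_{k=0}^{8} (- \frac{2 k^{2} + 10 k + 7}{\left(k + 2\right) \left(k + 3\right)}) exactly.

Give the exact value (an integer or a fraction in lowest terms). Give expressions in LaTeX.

Σ = -351/22

The ratio is (k + 2)*(10*k + 2*(k + 1)**2 + 17)/((k + 4)*(2*k**2 + 10*k + 7)).
Normal form (A,B,C) = (k + 2, k + 4, k**2 + 5*k + 7/2).
f must satisfy (k + 2)·f(k+1) − (k + 3)·f(k) = k**2 + 5*k + 7/2.
Degrees (1,1,2) ⇒ d ≤ 2.
Solve for f: f(k) = k*(4*k + 3)/4 (degree 2 ≤ 2).
R(k) = B(k−1)·f(k)/C(k) = k*(k + 3)*(4*k + 3)/(2*(2*k**2 + 10*k + 7)); s_k = R·t_k = k*(-4*k - 3)/(2*(k + 2)).
Verify: (-2*k**2 - 10*k - 7)/(k**2 + 5*k + 6) matches t_k.
Sum = s_(9) − s_(0); s_(9) = -351/22, s_(0) = 0 ⇒ -351/22.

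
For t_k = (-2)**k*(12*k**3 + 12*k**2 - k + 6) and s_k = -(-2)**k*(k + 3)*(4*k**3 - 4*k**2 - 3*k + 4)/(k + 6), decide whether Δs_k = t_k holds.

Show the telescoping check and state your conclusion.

s_(k+1) = 2*(-2)**k*(4*k**4 + 24*k**3 + 33*k**2 + 5*k + 4)/(k + 7)
s_(k+1) − s_k = (-2)**k*(12*k**5 + 132*k**4 + 395*k**3 + 296*k**2 + 45*k + 132)/(k**2 + 13*k + 42)
(s_(k+1) − s_k) − t_k = (-2)**k*(-36*k**4 - 264*k**3 - 201*k**2 + 9*k - 120)/(k**2 + 13*k + 42)

Invalid: residual (-2)**k*(-36*k**4 - 264*k**3 - 201*k**2 + 9*k - 120)/(k**2 + 13*k + 42) ≠ 0.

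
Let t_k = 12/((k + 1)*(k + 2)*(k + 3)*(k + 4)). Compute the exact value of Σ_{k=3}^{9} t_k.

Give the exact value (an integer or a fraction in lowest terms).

Compute t_(k+1)/t_k: get (k + 1)/(k + 5).
A = k + 1, B = k + 5, C = 1.
Set up (k + 1)·f(k+1) − (k + 4)·f(k) − (1) = 0.
Degrees (1,1,0) ⇒ d ≤ 3.
Match coefficients ⇒ f(k) = k*(k**2 + 6*k + 11)/18.
R(k) = B(k−1)·f(k)/C(k) = k*(k + 4)*(k**2 + 6*k + 11)/18; s_k = R·t_k = 2*k*(k**2 + 6*k + 11)/(3*(k + 1)*(k + 2)*(k + 3)).
s_(k+1) − s_k = 12/(k**4 + 10*k**3 + 35*k**2 + 50*k + 24) = t_k.
Σ_(k=3)^(9) t_k = s_(10) − s_(3) = 95/143 − (19/30) = 133/4290.

Σ = 133/4290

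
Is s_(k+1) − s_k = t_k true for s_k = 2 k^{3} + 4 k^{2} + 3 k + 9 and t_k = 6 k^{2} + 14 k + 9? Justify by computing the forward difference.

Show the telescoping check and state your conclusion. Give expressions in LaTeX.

s_(k+1) = 2*k**3 + 10*k**2 + 17*k + 18
s_(k+1) − s_k = 6*k**2 + 14*k + 9
(s_(k+1) − s_k) − t_k = 0

Valid: the claim telescopes to t_k.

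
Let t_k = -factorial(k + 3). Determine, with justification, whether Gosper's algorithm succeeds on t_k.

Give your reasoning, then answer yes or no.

Compute t_(k+1)/t_k: get k + 4.
Gosper form: A/B · C(k+1)/C(k) with A=k + 4, B=1, C=1.
Key eq: (k + 4)·f(k+1) = (1)·f(k) + (1).
d = -1 from the (1,0,0) case.
deg f ≤ -1 is impossible — no certificate.

No. Not Gosper-summable.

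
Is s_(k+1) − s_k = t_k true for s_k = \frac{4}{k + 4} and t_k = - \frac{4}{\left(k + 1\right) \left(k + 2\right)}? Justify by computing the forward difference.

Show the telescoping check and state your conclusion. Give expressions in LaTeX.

Invalid: residual \frac{24 \left(k + 3\right)}{k^{4} + 12 k^{3} + 49 k^{2} + 78 k + 40} ≠ 0.

s_(k+1) = 4/(k + 5)
s_(k+1) − s_k = -4/((k + 4)*(k + 5))
(s_(k+1) − s_k) − t_k = 24*(k + 3)/(k**4 + 12*k**3 + 49*k**2 + 78*k + 40)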